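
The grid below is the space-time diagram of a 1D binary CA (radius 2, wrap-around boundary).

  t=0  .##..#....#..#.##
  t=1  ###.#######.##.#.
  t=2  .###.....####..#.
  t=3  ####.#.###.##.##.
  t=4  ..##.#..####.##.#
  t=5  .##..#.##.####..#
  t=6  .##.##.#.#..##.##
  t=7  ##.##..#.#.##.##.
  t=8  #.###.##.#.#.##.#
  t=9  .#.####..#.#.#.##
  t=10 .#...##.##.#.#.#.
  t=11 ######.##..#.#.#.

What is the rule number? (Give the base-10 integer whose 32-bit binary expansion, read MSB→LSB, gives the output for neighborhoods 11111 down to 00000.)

  ##### -> .   bit 31 = 0  t=1,i=6
  ####. -> #   bit 30 = 1  t=1,i=9
  ###.# -> #   bit 29 = 1  t=1,i=2
  ###.. -> #   bit 28 = 1  t=2,i=3
  ##.## -> #   bit 27 = 1  t=0,i=0
  ##.#. -> .   bit 26 = 0  t=1,i=14
  ##..# -> .   bit 25 = 0  t=0,i=3
  ##... -> .   bit 24 = 0  t=2,i=4
  #.### -> .   bit 23 = 0  t=1,i=0
  #.##. -> #   bit 22 = 1  t=0,i=1
  #.#.# -> #   bit 21 = 1  t=1,i=15
  #.#.. -> #   bit 20 = 1  t=4,i=5
  #..## -> #   bit 19 = 1  t=2,i=0
  #..#. -> #   bit 18 = 1  t=0,i=4
  #...# -> #   bit 17 = 1  t=10,i=3
  #.... -> #   bit 16 = 1  t=0,i=7
  .#### -> .   bit 15 = 0  t=1,i=5
  .###. -> #   bit 14 = 1  t=1,i=1
  .##.# -> .   bit 13 = 0  t=0,i=16
  .##.. -> #   bit 12 = 1  t=0,i=2
  .#.## -> .   bit 11 = 0  t=0,i=14
  .#.#. -> .   bit 10 = 0  t=6,i=8
  .#..# -> .   bit 9 = 0  t=0,i=11
  .#... -> #   bit 8 = 1  t=0,i=6
  ..### -> #   bit 7 = 1  t=2,i=1
  ..##. -> #   bit 6 = 1  t=4,i=2
  ..#.# -> #   bit 5 = 1  t=0,i=13
  ..#.. -> #   bit 4 = 1  t=0,i=5
  ...## -> #   bit 3 = 1  t=2,i=8
  ...#. -> #   bit 2 = 1  t=0,i=9
  ....# -> #   bit 1 = 1  t=0,i=8
  ..... -> .   bit 0 = 0  t=2,i=6
  bits 01111000011111110101000111111110 = 2021609982

2021609982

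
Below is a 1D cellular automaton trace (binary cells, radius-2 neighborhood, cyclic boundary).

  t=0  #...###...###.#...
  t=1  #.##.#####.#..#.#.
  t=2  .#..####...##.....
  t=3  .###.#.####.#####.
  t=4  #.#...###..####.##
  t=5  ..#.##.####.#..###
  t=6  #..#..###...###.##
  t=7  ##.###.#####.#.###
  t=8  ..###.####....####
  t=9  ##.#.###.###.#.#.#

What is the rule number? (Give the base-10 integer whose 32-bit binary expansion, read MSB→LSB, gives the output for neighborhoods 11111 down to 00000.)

  [31] ##### => #  t=1,i=7
  [30] ####. => .  t=1,i=8
  [29] ###.# => .  t=0,i=12
  [28] ###.. => #  t=0,i=6
  [27] ##.## => #  t=1,i=4
  [26] ##.#. => .  t=0,i=13
  [25] ##..# => #  t=3,i=17
  [24] ##... => #  t=0,i=7
  [23] #.### => #  t=1,i=5
  [22] #.##. => .  t=1,i=2
  [21] #.#.# => .  t=1,i=0
  [20] #.#.. => #  t=0,i=14
  [19] #..## => #  t=2,i=3
  [18] #..#. => .  t=1,i=13
  [17] #...# => #  t=0,i=2
  [16] #.... => #  t=2,i=14
  [15] .#### => #  t=1,i=6
  [14] .###. => #  t=0,i=5
  [13] .##.# => .  t=1,i=3
  [12] .##.. => #  t=2,i=12
  [11] .#.## => #  t=1,i=1
  [10] .#.#. => .  t=1,i=15
  [9] .#..# => #  t=1,i=12
  [8] .#... => .  t=0,i=1
  [7] ..### => .  t=0,i=4
  [6] ..##. => .  t=2,i=11
  [5] ..#.# => .  t=1,i=14
  [4] ..#.. => #  t=0,i=0
  [3] ...## => #  t=0,i=3
  [2] ...#. => .  t=0,i=17
  [1] ....# => .  t=2,i=17
  [0] ..... => #  t=2,i=15
  bits 10011011100110111101101000011001 = 2610682393

2610682393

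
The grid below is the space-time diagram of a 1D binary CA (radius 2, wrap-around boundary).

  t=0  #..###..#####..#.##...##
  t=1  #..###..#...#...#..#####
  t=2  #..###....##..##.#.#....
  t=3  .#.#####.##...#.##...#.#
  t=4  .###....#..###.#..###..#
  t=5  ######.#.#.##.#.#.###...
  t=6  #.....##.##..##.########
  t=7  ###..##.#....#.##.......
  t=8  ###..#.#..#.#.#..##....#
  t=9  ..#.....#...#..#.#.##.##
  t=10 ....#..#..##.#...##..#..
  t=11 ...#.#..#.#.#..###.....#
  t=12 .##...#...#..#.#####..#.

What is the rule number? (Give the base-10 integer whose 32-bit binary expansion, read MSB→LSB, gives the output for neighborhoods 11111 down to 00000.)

497240780

  nb #####: next=.  (t=0,i=10, bit31=0)
  nb ####.: next=.  (t=0,i=11, bit30=0)
  nb ###.#: next=.  (t=3,i=7, bit29=0)
  nb ###..: next=#  (t=0,i=0, bit28=1)
  nb ##.##: next=#  (t=3,i=8, bit27=1)
  nb ##.#.: next=#  (t=2,i=16, bit26=1)
  nb ##..#: next=.  (t=0,i=1, bit25=0)
  nb ##...: next=#  (t=0,i=19, bit24=1)
  nb #.###: next=#  (t=3,i=3, bit23=1)
  nb #.##.: next=.  (t=0,i=17, bit22=0)
  nb #.#.#: next=#  (t=2,i=17, bit21=1)
  nb #.#..: next=.  (t=2,i=19, bit20=0)
  nb #..##: next=.  (t=0,i=2, bit19=0)
  nb #..#.: next=.  (t=0,i=14, bit18=0)
  nb #...#: next=#  (t=0,i=20, bit17=1)
  nb #....: next=#  (t=2,i=7, bit16=1)
  nb .####: next=.  (t=0,i=9, bit15=0)
  nb .###.: next=#  (t=0,i=4, bit14=1)
  nb .##.#: next=.  (t=2,i=15, bit13=0)
  nb .##..: next=.  (t=0,i=18, bit12=0)
  nb .#.##: next=#  (t=0,i=16, bit11=1)
  nb .#.#.: next=.  (t=2,i=18, bit10=0)
  nb .#..#: next=#  (t=1,i=17, bit9=1)
  nb .#...: next=.  (t=1,i=9, bit8=0)
  nb ..###: next=#  (t=0,i=3, bit7=1)
  nb ..##.: next=#  (t=2,i=10, bit6=1)
  nb ..#.#: next=.  (t=0,i=15, bit5=0)
  nb ..#..: next=.  (t=1,i=8, bit4=0)
  nb ...##: next=#  (t=0,i=21, bit3=1)
  nb ...#.: next=#  (t=1,i=11, bit2=1)
  nb ....#: next=.  (t=2,i=8, bit1=0)
  nb .....: next=.  (t=6,i=3, bit0=0)
  bits 00011101101000110100101011001100 = 497240780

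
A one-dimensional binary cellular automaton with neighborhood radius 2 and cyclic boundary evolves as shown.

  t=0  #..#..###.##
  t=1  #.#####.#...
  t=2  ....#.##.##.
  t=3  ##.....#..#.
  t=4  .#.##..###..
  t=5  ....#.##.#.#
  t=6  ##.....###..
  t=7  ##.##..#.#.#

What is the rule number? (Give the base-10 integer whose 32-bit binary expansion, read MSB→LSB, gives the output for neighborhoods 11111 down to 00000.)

  ##### -> #   bit 31 = 1  t=1,i=4
  ####. -> .   bit 30 = 0  t=1,i=5
  ###.# -> #   bit 29 = 1  t=0,i=8
  ###.. -> #   bit 28 = 1  t=0,i=0
  ##.## -> .   bit 27 = 0  t=0,i=9
  ##.#. -> #   bit 26 = 1  t=1,i=7
  ##..# -> .   bit 25 = 0  t=0,i=1
  ##... -> .   bit 24 = 0  t=2,i=11
  #.### -> .   bit 23 = 0  t=0,i=10
  #.##. -> .   bit 22 = 0  t=2,i=6
  #.#.# -> #   bit 21 = 1  t=5,i=9
  #.#.. -> .   bit 20 = 0  t=1,i=8
  #..## -> #   bit 19 = 1  t=0,i=5
  #..#. -> #   bit 18 = 1  t=0,i=2
  #...# -> #   bit 17 = 1  t=1,i=10
  #.... -> #   bit 16 = 1  t=2,i=0
  .#### -> .   bit 15 = 0  t=1,i=3
  .###. -> .   bit 14 = 0  t=0,i=7
  .##.# -> #   bit 13 = 1  t=2,i=7
  .##.. -> #   bit 12 = 1  t=2,i=10
  .#.## -> .   bit 11 = 0  t=1,i=1
  .#.#. -> .   bit 10 = 0  t=5,i=10
  .#..# -> #   bit 9 = 1  t=0,i=4
  .#... -> #   bit 8 = 1  t=1,i=9
  ..### -> #   bit 7 = 1  t=0,i=6
  ..##. -> #   bit 6 = 1  t=6,i=0
  ..#.# -> .   bit 5 = 0  t=1,i=0
  ..#.. -> #   bit 4 = 1  t=0,i=3
  ...## -> .   bit 3 = 0  t=6,i=6
  ...#. -> .   bit 2 = 0  t=1,i=11
  ....# -> .   bit 1 = 0  t=2,i=2
  ..... -> #   bit 0 = 1  t=2,i=1
  bits 10110100001011110011001111010001 = 3022992337

3022992337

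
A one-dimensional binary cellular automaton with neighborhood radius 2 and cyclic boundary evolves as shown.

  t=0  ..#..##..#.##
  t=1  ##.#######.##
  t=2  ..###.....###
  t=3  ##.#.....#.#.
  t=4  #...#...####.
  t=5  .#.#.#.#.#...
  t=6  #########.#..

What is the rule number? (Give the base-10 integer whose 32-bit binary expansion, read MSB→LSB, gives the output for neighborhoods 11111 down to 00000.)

  #####|.  b31=0 t=1,i=5
  ####.|.  b30=0 t=1,i=0
  ###.#|.  b29=0 t=1,i=1
  ###..|.  b28=0 t=2,i=4
  ##.##|#  b27=1 t=1,i=2
  ##.#.|.  b26=0 t=3,i=2
  ##..#|#  b25=1 t=0,i=0
  ##...|.  b24=0 t=2,i=5
  #.###|#  b23=1 t=1,i=3
  #.##.|#  b22=1 t=0,i=11
  #.#.#|#  b21=1 t=3,i=11
  #.#..|.  b20=0 t=3,i=3
  #..##|#  b19=1 t=0,i=4
  #..#.|#  b18=1 t=0,i=1
  #...#|.  b17=0 t=4,i=2
  #....|.  b16=0 t=2,i=6
  .####|#  b15=1 t=1,i=4
  .###.|#  b14=1 t=2,i=3
  .##.#|.  b13=0 t=3,i=1
  .##..|#  b12=1 t=0,i=6
  .#.##|.  b11=0 t=0,i=10
  .#.#.|#  b10=1 t=3,i=10
  .#..#|#  b9=1 t=0,i=3
  .#...|#  b8=1 t=3,i=4
  ..###|.  b7=0 t=2,i=2
  ..##.|#  b6=1 t=0,i=5
  ..#.#|#  b5=1 t=0,i=9
  ..#..|.  b4=0 t=0,i=2
  ...##|#  b3=1 t=2,i=9
  ...#.|#  b2=1 t=3,i=8
  ....#|.  b1=0 t=2,i=8
  .....|.  b0=0 t=2,i=7
  bits 00001010111011001101011101101100 = 183293804

183293804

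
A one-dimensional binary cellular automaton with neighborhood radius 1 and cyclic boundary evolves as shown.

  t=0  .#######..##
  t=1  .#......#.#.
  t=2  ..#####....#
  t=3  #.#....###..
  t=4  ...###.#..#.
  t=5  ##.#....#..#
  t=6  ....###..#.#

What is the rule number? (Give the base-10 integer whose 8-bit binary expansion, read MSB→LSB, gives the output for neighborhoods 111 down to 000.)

25

  ###|.  b7=0 t=0,i=2
  ##.|.  b6=0 t=0,i=7
  #.#|.  b5=0 t=0,i=0
  #..|#  b4=1 t=0,i=8
  .##|#  b3=1 t=0,i=1
  .#.|.  b2=0 t=1,i=1
  ..#|.  b1=0 t=0,i=9
  ...|#  b0=1 t=1,i=3
  bits 00011001 = 25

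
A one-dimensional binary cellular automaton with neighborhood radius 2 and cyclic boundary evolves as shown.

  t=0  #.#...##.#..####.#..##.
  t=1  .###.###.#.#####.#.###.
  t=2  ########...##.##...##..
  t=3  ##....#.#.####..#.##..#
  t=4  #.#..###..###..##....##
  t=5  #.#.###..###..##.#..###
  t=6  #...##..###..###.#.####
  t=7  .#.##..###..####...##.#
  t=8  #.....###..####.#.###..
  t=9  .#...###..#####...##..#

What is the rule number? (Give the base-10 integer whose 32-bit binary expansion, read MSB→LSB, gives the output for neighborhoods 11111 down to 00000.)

  [31] ##### => .  t=1,i=13
  [30] ####. => #  t=0,i=14
  [29] ###.# => #  t=0,i=15
  [28] ###.. => .  t=1,i=21
  [27] ##.## => #  t=1,i=4
  [26] ##.#. => .  t=0,i=8
  [25] ##..# => .  t=1,i=22
  [24] ##... => #  t=2,i=8
  [23] #.### => #  t=1,i=5
  [22] #.##. => .  t=2,i=14
  [21] #.#.# => .  t=0,i=0
  [20] #.#.. => #  t=0,i=2
  [19] #..## => #  t=0,i=11
  [18] #..#. => #  t=3,i=15
  [17] #...# => .  t=0,i=4
  [16] #.... => .  t=3,i=3
  [15] .#### => #  t=0,i=13
  [14] .###. => #  t=1,i=2
  [13] .##.# => #  t=0,i=7
  [12] .##.. => .  t=2,i=15
  [11] .#.## => .  t=1,i=10
  [10] .#.#. => #  t=0,i=1
  [9] .#..# => .  t=0,i=10
  [8] .#... => #  t=0,i=3
  [7] ..### => #  t=0,i=12
  [6] ..##. => #  t=0,i=6
  [5] ..#.# => #  t=3,i=6
  [4] ..#.. => .  t=8,i=0
  [3] ...## => #  t=0,i=5
  [2] ...#. => #  t=3,i=5
  [1] ....# => .  t=3,i=4
  [0] ..... => .  t=8,i=3
  bits 01101001100111001110010111101100 = 1771890156

1771890156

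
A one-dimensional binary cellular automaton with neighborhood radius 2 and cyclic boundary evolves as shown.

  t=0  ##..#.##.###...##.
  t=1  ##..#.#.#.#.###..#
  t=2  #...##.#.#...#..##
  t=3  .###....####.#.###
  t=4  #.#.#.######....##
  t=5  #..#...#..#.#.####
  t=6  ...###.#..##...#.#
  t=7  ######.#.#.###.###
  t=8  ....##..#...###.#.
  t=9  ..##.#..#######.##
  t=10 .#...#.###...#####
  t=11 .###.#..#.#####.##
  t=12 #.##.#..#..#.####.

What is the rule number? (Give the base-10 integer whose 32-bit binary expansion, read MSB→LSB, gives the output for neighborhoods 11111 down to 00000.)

1767560634

  ##### -> .   bit 31 = 0  t=4,i=8
  ####. -> #   bit 30 = 1  t=3,i=10
  ###.# -> #   bit 29 = 1  t=3,i=11
  ###.. -> .   bit 28 = 0  t=0,i=11
  ##.## -> #   bit 27 = 1  t=0,i=8
  ##.#. -> .   bit 26 = 0  t=2,i=6
  ##..# -> .   bit 25 = 0  t=0,i=2
  ##... -> #   bit 24 = 1  t=0,i=12
  #.### -> .   bit 23 = 0  t=0,i=9
  #.##. -> #   bit 22 = 1  t=0,i=0
  #.#.# -> .   bit 21 = 0  t=1,i=6
  #.#.. -> #   bit 20 = 1  t=2,i=9
  #..## -> #   bit 19 = 1  t=1,i=16
  #..#. -> .   bit 18 = 0  t=0,i=3
  #...# -> #   bit 17 = 1  t=0,i=13
  #.... -> .   bit 16 = 0  t=3,i=5
  .#### -> #   bit 15 = 1  t=3,i=9
  .###. -> #   bit 14 = 1  t=0,i=10
  .##.# -> .   bit 13 = 0  t=0,i=7
  .##.. -> #   bit 12 = 1  t=0,i=1
  .#.## -> .   bit 11 = 0  t=0,i=5
  .#.#. -> #   bit 10 = 1  t=1,i=5
  .#..# -> .   bit 9 = 0  t=2,i=14
  .#... -> #   bit 8 = 1  t=2,i=10
  ..### -> #   bit 7 = 1  t=1,i=17
  ..##. -> .   bit 6 = 0  t=0,i=15
  ..#.# -> #   bit 5 = 1  t=0,i=4
  ..#.. -> #   bit 4 = 1  t=2,i=13
  ...## -> #   bit 3 = 1  t=0,i=14
  ...#. -> .   bit 2 = 0  t=2,i=12
  ....# -> #   bit 1 = 1  t=3,i=6
  ..... -> .   bit 0 = 0  t=8,i=1
  bits 01101001010110101101010110111010 = 1767560634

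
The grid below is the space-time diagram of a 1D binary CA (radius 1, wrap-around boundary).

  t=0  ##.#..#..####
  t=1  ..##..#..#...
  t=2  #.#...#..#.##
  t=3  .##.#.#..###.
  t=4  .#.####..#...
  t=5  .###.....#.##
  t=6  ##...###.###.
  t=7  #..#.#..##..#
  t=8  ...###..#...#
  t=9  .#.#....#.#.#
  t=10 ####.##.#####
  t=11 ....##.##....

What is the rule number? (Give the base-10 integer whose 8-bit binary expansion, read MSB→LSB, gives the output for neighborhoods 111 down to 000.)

45

  [7] ### => .  t=0,i=0
  [6] ##. => .  t=0,i=1
  [5] #.# => #  t=0,i=2
  [4] #.. => .  t=0,i=4
  [3] .## => #  t=0,i=9
  [2] .#. => #  t=0,i=3
  [1] ..# => .  t=0,i=5
  [0] ... => #  t=1,i=0
  bits 00101101 = 45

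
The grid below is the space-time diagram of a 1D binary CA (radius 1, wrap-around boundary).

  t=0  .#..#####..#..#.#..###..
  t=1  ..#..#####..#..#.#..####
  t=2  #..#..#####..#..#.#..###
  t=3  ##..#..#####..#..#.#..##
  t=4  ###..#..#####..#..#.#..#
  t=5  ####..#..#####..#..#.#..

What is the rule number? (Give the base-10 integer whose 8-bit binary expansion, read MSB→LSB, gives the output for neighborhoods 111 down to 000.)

  nb ###: next=#  (t=0,i=5, bit7=1)
  nb ##.: next=#  (t=0,i=8, bit6=1)
  nb #.#: next=#  (t=0,i=15, bit5=1)
  nb #..: next=#  (t=0,i=2, bit4=1)
  nb .##: next=.  (t=0,i=4, bit3=0)
  nb .#.: next=.  (t=0,i=1, bit2=0)
  nb ..#: next=.  (t=0,i=0, bit1=0)
  nb ...: next=#  (t=0,i=23, bit0=1)
  bits 11110001 = 241

241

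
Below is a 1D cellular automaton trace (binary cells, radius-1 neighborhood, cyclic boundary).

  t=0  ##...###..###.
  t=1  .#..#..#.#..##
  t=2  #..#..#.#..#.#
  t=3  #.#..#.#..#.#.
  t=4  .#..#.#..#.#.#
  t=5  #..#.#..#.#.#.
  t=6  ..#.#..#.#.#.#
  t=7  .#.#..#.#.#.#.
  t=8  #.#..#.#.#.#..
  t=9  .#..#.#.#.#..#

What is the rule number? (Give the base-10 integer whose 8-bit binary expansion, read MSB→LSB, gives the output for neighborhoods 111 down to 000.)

98

  [7] ### => .  t=0,i=6
  [6] ##. => #  t=0,i=1
  [5] #.# => #  t=0,i=13
  [4] #.. => .  t=0,i=2
  [3] .## => .  t=0,i=0
  [2] .#. => .  t=1,i=1
  [1] ..# => #  t=0,i=4
  [0] ... => .  t=0,i=3
  bits 01100010 = 98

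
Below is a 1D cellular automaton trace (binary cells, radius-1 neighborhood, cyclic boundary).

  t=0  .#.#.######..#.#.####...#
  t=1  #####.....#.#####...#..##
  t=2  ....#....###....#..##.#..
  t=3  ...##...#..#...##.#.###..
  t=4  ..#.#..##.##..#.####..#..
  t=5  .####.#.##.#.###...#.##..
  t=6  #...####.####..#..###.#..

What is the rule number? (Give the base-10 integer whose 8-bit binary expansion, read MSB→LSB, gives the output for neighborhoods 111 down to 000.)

  nb ###: next=.  (t=0,i=6, bit7=0)
  nb ##.: next=#  (t=0,i=10, bit6=1)
  nb #.#: next=#  (t=0,i=0, bit5=1)
  nb #..: next=.  (t=0,i=11, bit4=0)
  nb .##: next=.  (t=0,i=5, bit3=0)
  nb .#.: next=#  (t=0,i=1, bit2=1)
  nb ..#: next=#  (t=0,i=12, bit1=1)
  nb ...: next=.  (t=0,i=22, bit0=0)
  bits 01100110 = 102

102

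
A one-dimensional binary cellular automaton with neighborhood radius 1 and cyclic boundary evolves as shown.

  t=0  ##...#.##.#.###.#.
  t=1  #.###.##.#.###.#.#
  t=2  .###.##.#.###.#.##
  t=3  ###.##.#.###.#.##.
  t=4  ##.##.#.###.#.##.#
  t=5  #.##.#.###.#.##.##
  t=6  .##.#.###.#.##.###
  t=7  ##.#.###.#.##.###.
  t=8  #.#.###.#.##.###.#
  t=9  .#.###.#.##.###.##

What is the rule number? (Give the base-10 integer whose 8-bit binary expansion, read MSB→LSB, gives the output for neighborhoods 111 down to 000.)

187

  [7] ### => #  t=0,i=13
  [6] ##. => .  t=0,i=1
  [5] #.# => #  t=0,i=6
  [4] #.. => #  t=0,i=2
  [3] .## => #  t=0,i=0
  [2] .#. => .  t=0,i=5
  [1] ..# => #  t=0,i=4
  [0] ... => #  t=0,i=3
  bits 10111011 = 187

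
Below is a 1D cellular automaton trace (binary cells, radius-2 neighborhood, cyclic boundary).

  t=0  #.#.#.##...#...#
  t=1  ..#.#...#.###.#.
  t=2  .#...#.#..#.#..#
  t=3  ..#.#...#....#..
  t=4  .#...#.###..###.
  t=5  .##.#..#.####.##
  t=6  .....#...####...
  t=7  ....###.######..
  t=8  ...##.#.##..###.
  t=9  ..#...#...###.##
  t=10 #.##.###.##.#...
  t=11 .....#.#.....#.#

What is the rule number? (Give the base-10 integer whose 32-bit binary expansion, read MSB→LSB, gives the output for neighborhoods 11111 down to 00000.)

1940423580

  ##### -> .   bit 31 = 0  t=7,i=10
  ####. -> #   bit 30 = 1  t=5,i=11
  ###.# -> #   bit 29 = 1  t=1,i=12
  ###.. -> #   bit 28 = 1  t=4,i=9
  ##.## -> .   bit 27 = 0  t=5,i=0
  ##.#. -> .   bit 26 = 0  t=0,i=1
  ##..# -> #   bit 25 = 1  t=4,i=10
  ##... -> #   bit 24 = 1  t=0,i=8
  #.### -> #   bit 23 = 1  t=1,i=10
  #.##. -> .   bit 22 = 0  t=0,i=6
  #.#.# -> #   bit 21 = 1  t=0,i=2
  #.#.. -> .   bit 20 = 0  t=1,i=4
  #..## -> #   bit 19 = 1  t=4,i=11
  #..#. -> .   bit 18 = 0  t=2,i=9
  #...# -> .   bit 17 = 0  t=0,i=9
  #.... -> .   bit 16 = 0  t=3,i=10
  .#### -> #   bit 15 = 1  t=5,i=10
  .###. -> .   bit 14 = 0  t=1,i=11
  .##.# -> .   bit 13 = 0  t=0,i=0
  .##.. -> .   bit 12 = 0  t=0,i=7
  .#.## -> .   bit 11 = 0  t=0,i=5
  .#.#. -> .   bit 10 = 0  t=0,i=3
  .#..# -> #   bit 9 = 1  t=2,i=8
  .#... -> #   bit 8 = 1  t=0,i=12
  ..### -> #   bit 7 = 1  t=4,i=12
  ..##. -> .   bit 6 = 0  t=0,i=15
  ..#.# -> .   bit 5 = 0  t=1,i=2
  ..#.. -> #   bit 4 = 1  t=0,i=11
  ...## -> #   bit 3 = 1  t=0,i=14
  ...#. -> #   bit 2 = 1  t=0,i=10
  ....# -> .   bit 1 = 0  t=3,i=0
  ..... -> .   bit 0 = 0  t=6,i=0
  bits 01110011101010001000001110011100 = 1940423580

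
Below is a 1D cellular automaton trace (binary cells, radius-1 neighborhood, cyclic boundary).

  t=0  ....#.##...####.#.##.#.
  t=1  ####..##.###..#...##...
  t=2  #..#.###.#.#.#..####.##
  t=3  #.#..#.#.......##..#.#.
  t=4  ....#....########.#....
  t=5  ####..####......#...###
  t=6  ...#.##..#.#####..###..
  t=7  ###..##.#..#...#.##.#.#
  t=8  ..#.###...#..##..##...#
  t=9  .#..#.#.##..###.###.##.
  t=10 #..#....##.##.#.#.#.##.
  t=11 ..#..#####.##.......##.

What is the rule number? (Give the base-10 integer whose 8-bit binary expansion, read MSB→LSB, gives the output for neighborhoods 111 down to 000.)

75

  nb ###: next=.  (t=0,i=12, bit7=0)
  nb ##.: next=#  (t=0,i=7, bit6=1)
  nb #.#: next=.  (t=0,i=5, bit5=0)
  nb #..: next=.  (t=0,i=8, bit4=0)
  nb .##: next=#  (t=0,i=6, bit3=1)
  nb .#.: next=.  (t=0,i=4, bit2=0)
  nb ..#: next=#  (t=0,i=3, bit1=1)
  nb ...: next=#  (t=0,i=0, bit0=1)
  bits 01001011 = 75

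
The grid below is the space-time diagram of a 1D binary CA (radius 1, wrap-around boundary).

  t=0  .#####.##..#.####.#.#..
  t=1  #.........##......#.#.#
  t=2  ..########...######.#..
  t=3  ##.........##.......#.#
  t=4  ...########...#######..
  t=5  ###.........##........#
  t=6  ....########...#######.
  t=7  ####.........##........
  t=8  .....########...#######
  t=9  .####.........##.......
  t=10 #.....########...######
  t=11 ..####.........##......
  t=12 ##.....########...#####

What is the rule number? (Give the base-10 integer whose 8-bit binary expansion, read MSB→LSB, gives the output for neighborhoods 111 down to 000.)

  [7] ### => .  t=0,i=2
  [6] ##. => .  t=0,i=5
  [5] #.# => .  t=0,i=6
  [4] #.. => .  t=0,i=9
  [3] .## => .  t=0,i=1
  [2] .#. => #  t=0,i=11
  [1] ..# => #  t=0,i=0
  [0] ... => #  t=0,i=22
  bits 00000111 = 7

7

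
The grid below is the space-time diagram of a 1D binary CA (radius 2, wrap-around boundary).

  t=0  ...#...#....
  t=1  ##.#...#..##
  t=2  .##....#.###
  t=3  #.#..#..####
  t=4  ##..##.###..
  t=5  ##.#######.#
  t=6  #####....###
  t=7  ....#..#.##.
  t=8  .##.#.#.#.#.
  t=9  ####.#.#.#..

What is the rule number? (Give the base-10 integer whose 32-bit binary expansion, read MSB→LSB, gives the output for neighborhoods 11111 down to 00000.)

  [31] ##### => .  t=3,i=10
  [30] ####. => .  t=1,i=0
  [29] ###.# => #  t=1,i=1
  [28] ###.. => #  t=4,i=9
  [27] ##.## => #  t=2,i=0
  [26] ##.#. => #  t=1,i=2
  [25] ##..# => .  t=4,i=2
  [24] ##... => .  t=2,i=3
  [23] #.### => #  t=2,i=9
  [22] #.##. => .  t=2,i=1
  [21] #.#.# => .  t=8,i=4
  [20] #.#.. => .  t=1,i=3
  [19] #..## => #  t=1,i=9
  [18] #..#. => #  t=3,i=4
  [17] #...# => .  t=0,i=5
  [16] #.... => .  t=0,i=9
  [15] .#### => #  t=1,i=11
  [14] .###. => #  t=2,i=10
  [13] .##.# => #  t=4,i=5
  [12] .##.. => #  t=2,i=2
  [11] .#.## => #  t=2,i=8
  [10] .#.#. => #  t=8,i=5
  [9] .#..# => .  t=1,i=8
  [8] .#... => .  t=0,i=4
  [7] ..### => #  t=1,i=10
  [6] ..##. => #  t=4,i=0
  [5] ..#.# => .  t=2,i=7
  [4] ..#.. => #  t=0,i=3
  [3] ...## => .  t=6,i=8
  [2] ...#. => .  t=0,i=2
  [1] ....# => #  t=0,i=1
  [0] ..... => #  t=0,i=0
  bits 00111100100011001111110011010011 = 1015872723

1015872723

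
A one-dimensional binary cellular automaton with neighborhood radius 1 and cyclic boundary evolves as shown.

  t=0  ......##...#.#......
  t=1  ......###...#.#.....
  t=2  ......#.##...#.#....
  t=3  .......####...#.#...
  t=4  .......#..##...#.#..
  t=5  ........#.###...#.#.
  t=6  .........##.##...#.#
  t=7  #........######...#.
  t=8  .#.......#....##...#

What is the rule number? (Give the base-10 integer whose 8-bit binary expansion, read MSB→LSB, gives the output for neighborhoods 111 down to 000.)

120

  nb ###: next=.  (t=1,i=7, bit7=0)
  nb ##.: next=#  (t=0,i=7, bit6=1)
  nb #.#: next=#  (t=0,i=12, bit5=1)
  nb #..: next=#  (t=0,i=8, bit4=1)
  nb .##: next=#  (t=0,i=6, bit3=1)
  nb .#.: next=.  (t=0,i=11, bit2=0)
  nb ..#: next=.  (t=0,i=5, bit1=0)
  nb ...: next=.  (t=0,i=0, bit0=0)
  bits 01111000 = 120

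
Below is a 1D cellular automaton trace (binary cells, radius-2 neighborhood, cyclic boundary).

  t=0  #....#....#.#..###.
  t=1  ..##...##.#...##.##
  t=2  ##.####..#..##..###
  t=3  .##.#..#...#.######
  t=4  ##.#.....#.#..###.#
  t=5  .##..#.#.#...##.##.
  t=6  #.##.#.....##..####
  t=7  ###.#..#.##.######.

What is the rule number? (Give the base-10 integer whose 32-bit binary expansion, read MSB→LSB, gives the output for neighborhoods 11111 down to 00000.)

  ##### -> #   bit 31 = 1  t=2,i=18
  ####. -> .   bit 30 = 0  t=2,i=0
  ###.# -> #   bit 29 = 1  t=0,i=17
  ###.. -> .   bit 28 = 0  t=2,i=6
  ##.## -> #   bit 27 = 1  t=1,i=16
  ##.#. -> #   bit 26 = 1  t=0,i=18
  ##..# -> #   bit 25 = 1  t=1,i=0
  ##... -> #   bit 24 = 1  t=1,i=4
  #.### -> .   bit 23 = 0  t=2,i=3
  #.##. -> #   bit 22 = 1  t=1,i=17
  #.#.# -> .   bit 21 = 0  t=5,i=7
  #.#.. -> .   bit 20 = 0  t=0,i=0
  #..## -> #   bit 19 = 1  t=0,i=14
  #..#. -> .   bit 18 = 0  t=2,i=8
  #...# -> #   bit 17 = 1  t=1,i=5
  #.... -> #   bit 16 = 1  t=0,i=2
  .#### -> #   bit 15 = 1  t=2,i=4
  .###. -> .   bit 14 = 0  t=0,i=16
  .##.# -> .   bit 13 = 0  t=1,i=8
  .##.. -> #   bit 12 = 1  t=1,i=3
  .#.## -> .   bit 11 = 0  t=3,i=12
  .#.#. -> .   bit 10 = 0  t=0,i=11
  .#..# -> .   bit 9 = 0  t=0,i=13
  .#... -> .   bit 8 = 0  t=0,i=1
  ..### -> #   bit 7 = 1  t=0,i=15
  ..##. -> .   bit 6 = 0  t=1,i=2
  ..#.# -> #   bit 5 = 1  t=0,i=10
  ..#.. -> .   bit 4 = 0  t=0,i=5
  ...## -> #   bit 3 = 1  t=1,i=6
  ...#. -> .   bit 2 = 0  t=0,i=4
  ....# -> #   bit 1 = 1  t=0,i=3
  ..... -> .   bit 0 = 0  t=4,i=6
  bits 10101111010010111001000010101010 = 2940965034

2940965034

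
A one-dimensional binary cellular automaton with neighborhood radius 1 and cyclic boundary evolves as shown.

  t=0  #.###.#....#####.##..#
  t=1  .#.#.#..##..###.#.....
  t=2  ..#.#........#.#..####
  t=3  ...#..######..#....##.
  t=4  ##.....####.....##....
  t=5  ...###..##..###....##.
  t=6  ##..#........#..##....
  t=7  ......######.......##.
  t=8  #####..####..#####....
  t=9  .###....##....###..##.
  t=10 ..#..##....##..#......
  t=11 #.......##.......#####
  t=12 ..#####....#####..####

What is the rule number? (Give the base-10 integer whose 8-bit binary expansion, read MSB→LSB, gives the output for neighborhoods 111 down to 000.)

161

  [7] ### => #  t=0,i=3
  [6] ##. => .  t=0,i=0
  [5] #.# => #  t=0,i=1
  [4] #.. => .  t=0,i=7
  [3] .## => .  t=0,i=2
  [2] .#. => .  t=0,i=6
  [1] ..# => .  t=0,i=10
  [0] ... => #  t=0,i=8
  bits 10100001 = 161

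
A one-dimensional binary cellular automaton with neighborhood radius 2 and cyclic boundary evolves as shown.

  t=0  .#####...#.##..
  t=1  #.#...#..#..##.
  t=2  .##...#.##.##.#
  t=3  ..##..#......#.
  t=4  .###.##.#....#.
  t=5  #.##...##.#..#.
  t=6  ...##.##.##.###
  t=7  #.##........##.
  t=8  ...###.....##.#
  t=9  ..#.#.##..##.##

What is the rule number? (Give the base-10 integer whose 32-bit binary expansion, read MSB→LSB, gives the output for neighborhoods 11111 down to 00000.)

  [31] ##### => .  t=0,i=3
  [30] ####. => .  t=0,i=4
  [29] ###.# => #  t=4,i=3
  [28] ###.. => .  t=0,i=5
  [27] ##.## => .  t=2,i=10
  [26] ##.#. => #  t=1,i=14
  [25] ##..# => .  t=3,i=4
  [24] ##... => #  t=0,i=6
  [23] #.### => #  t=6,i=12
  [22] #.##. => .  t=0,i=11
  [21] #.#.# => .  t=1,i=0
  [20] #.#.. => #  t=1,i=2
  [19] #..## => #  t=1,i=11
  [18] #..#. => #  t=1,i=8
  [17] #...# => .  t=0,i=7
  [16] #.... => #  t=3,i=8
  [15] .#### => #  t=0,i=2
  [14] .###. => #  t=4,i=2
  [13] .##.# => .  t=1,i=13
  [12] .##.. => #  t=0,i=12
  [11] .#.## => .  t=0,i=10
  [10] .#.#. => #  t=1,i=1
  [9] .#..# => .  t=1,i=7
  [8] .#... => .  t=1,i=3
  [7] ..### => .  t=0,i=1
  [6] ..##. => #  t=1,i=12
  [5] ..#.# => #  t=0,i=9
  [4] ..#.. => #  t=1,i=6
  [3] ...## => #  t=0,i=0
  [2] ...#. => .  t=0,i=8
  [1] ....# => .  t=3,i=11
  [0] ..... => .  t=3,i=9
  bits 00100101100111011101010001111000 = 631100536

631100536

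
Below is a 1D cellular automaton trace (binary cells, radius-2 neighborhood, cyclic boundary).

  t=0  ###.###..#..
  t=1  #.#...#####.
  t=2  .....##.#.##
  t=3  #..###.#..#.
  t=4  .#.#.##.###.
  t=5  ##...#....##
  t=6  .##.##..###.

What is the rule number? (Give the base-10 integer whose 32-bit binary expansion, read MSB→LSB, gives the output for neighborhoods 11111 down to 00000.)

  #####|#  b31=1 t=1,i=8
  ####.|.  b30=0 t=1,i=9
  ###.#|#  b29=1 t=0,i=2
  ###..|#  b28=1 t=0,i=6
  ##.##|.  b27=0 t=0,i=3
  ##.#.|#  b26=1 t=1,i=11
  ##..#|#  b25=1 t=0,i=7
  ##...|#  b24=1 t=2,i=0
  #.###|.  b23=0 t=0,i=4
  #.##.|#  b22=1 t=2,i=10
  #.#.#|.  b21=0 t=1,i=0
  #.#..|.  b20=0 t=1,i=2
  #..##|.  b19=0 t=0,i=11
  #..#.|#  b18=1 t=0,i=8
  #...#|.  b17=0 t=1,i=4
  #....|.  b16=0 t=2,i=1
  .####|.  b15=0 t=1,i=7
  .###.|.  b14=0 t=0,i=1
  .##.#|.  b13=0 t=2,i=6
  .##..|.  b12=0 t=2,i=11
  .#.##|.  b11=0 t=2,i=9
  .#.#.|.  b10=0 t=1,i=1
  .#..#|#  b9=1 t=0,i=10
  .#...|.  b8=0 t=1,i=3
  ..###|#  b7=1 t=0,i=0
  ..##.|#  b6=1 t=2,i=5
  ..#.#|#  b5=1 t=3,i=10
  ..#..|#  b4=1 t=0,i=9
  ...##|#  b3=1 t=1,i=5
  ...#.|#  b2=1 t=5,i=4
  ....#|#  b1=1 t=2,i=3
  .....|.  b0=0 t=2,i=2
  bits 10110111010001000000001011111110 = 3074687742

3074687742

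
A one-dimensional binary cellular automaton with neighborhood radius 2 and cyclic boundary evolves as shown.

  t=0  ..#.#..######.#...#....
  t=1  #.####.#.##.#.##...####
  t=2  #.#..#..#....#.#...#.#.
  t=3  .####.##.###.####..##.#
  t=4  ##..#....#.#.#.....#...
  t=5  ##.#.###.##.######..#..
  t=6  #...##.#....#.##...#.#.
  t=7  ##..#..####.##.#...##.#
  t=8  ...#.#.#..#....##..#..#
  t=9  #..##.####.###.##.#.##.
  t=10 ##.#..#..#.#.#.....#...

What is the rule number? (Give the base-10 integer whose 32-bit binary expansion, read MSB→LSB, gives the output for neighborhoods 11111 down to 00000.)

2694127587

  nb #####: next=#  (t=0,i=9, bit31=1)
  nb ####.: next=.  (t=0,i=11, bit30=0)
  nb ###.#: next=#  (t=0,i=12, bit29=1)
  nb ###..: next=.  (t=3,i=16, bit28=0)
  nb ##.##: next=.  (t=1,i=1, bit27=0)
  nb ##.#.: next=.  (t=0,i=13, bit26=0)
  nb ##..#: next=.  (t=3,i=17, bit25=0)
  nb ##...: next=.  (t=1,i=16, bit24=0)
  nb #.###: next=#  (t=1,i=2, bit23=1)
  nb #.##.: next=.  (t=1,i=9, bit22=0)
  nb #.#.#: next=.  (t=1,i=7, bit21=0)
  nb #.#..: next=#  (t=0,i=4, bit20=1)
  nb #..##: next=.  (t=0,i=6, bit19=0)
  nb #..#.: next=#  (t=2,i=4, bit18=1)
  nb #...#: next=.  (t=0,i=16, bit17=0)
  nb #....: next=#  (t=0,i=20, bit16=1)
  nb .####: next=.  (t=0,i=8, bit15=0)
  nb .###.: next=.  (t=3,i=10, bit14=0)
  nb .##.#: next=.  (t=1,i=10, bit13=0)
  nb .##..: next=#  (t=1,i=15, bit12=1)
  nb .#.##: next=#  (t=1,i=8, bit11=1)
  nb .#.#.: next=#  (t=0,i=3, bit10=1)
  nb .#..#: next=#  (t=0,i=5, bit9=1)
  nb .#...: next=#  (t=0,i=15, bit8=1)
  nb ..###: next=#  (t=0,i=7, bit7=1)
  nb ..##.: next=#  (t=3,i=19, bit6=1)
  nb ..#.#: next=#  (t=0,i=2, bit5=1)
  nb ..#..: next=.  (t=0,i=18, bit4=0)
  nb ...##: next=.  (t=1,i=18, bit3=0)
  nb ...#.: next=.  (t=0,i=1, bit2=0)
  nb ....#: next=#  (t=0,i=0, bit1=1)
  nb .....: next=#  (t=0,i=21, bit0=1)
  bits 10100000100101010001111111100011 = 2694127587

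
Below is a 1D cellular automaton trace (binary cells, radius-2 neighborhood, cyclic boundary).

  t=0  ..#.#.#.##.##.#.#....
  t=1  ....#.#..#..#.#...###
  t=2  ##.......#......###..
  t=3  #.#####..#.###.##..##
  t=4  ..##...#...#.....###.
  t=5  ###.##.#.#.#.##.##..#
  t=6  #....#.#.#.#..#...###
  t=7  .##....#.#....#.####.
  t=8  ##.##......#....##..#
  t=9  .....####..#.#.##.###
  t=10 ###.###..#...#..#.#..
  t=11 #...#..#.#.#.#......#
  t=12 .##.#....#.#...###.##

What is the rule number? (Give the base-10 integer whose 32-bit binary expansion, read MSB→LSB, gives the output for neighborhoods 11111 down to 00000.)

61579481

  [31] ##### => .  t=3,i=4
  [30] ####. => .  t=3,i=5
  [29] ###.# => .  t=3,i=0
  [28] ###.. => .  t=1,i=20
  [27] ##.## => .  t=0,i=10
  [26] ##.#. => .  t=0,i=13
  [25] ##..# => #  t=2,i=19
  [24] ##... => #  t=1,i=0
  [23] #.### => #  t=3,i=2
  [22] #.##. => .  t=0,i=8
  [21] #.#.# => #  t=0,i=4
  [20] #.#.. => .  t=0,i=16
  [19] #..## => #  t=2,i=20
  [18] #..#. => .  t=1,i=8
  [17] #...# => #  t=1,i=16
  [16] #.... => #  t=0,i=18
  [15] .#### => #  t=3,i=3
  [14] .###. => .  t=1,i=19
  [13] .##.# => #  t=0,i=9
  [12] .##.. => .  t=2,i=1
  [11] .#.## => .  t=0,i=7
  [10] .#.#. => .  t=0,i=3
  [9] .#..# => .  t=1,i=7
  [8] .#... => .  t=0,i=17
  [7] ..### => #  t=1,i=18
  [6] ..##. => #  t=2,i=0
  [5] ..#.# => .  t=0,i=2
  [4] ..#.. => #  t=1,i=9
  [3] ...## => #  t=1,i=17
  [2] ...#. => .  t=0,i=1
  [1] ....# => .  t=0,i=0
  [0] ..... => #  t=0,i=19
  bits 00000011101010111010000011011001 = 61579481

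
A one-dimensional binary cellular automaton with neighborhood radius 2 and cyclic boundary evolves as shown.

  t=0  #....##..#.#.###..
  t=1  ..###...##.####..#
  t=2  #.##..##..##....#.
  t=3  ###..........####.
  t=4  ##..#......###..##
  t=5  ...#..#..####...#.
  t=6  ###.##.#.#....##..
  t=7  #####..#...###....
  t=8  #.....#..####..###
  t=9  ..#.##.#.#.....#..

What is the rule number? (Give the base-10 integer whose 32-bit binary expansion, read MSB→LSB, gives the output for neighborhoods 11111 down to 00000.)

686246574

  [31] ##### => .  t=7,i=2
  [30] ####. => .  t=1,i=13
  [29] ###.# => #  t=3,i=16
  [28] ###.. => .  t=0,i=15
  [27] ##.## => #  t=1,i=10
  [26] ##.#. => .  t=6,i=6
  [25] ##..# => .  t=0,i=7
  [24] ##... => .  t=1,i=5
  [23] #.### => #  t=0,i=13
  [22] #.##. => #  t=2,i=2
  [21] #.#.# => #  t=0,i=11
  [20] #.#.. => .  t=6,i=9
  [19] #..## => .  t=1,i=1
  [18] #..#. => #  t=0,i=8
  [17] #...# => #  t=1,i=6
  [16] #.... => #  t=0,i=2
  [15] .#### => .  t=1,i=12
  [14] .###. => #  t=0,i=14
  [13] .##.# => .  t=1,i=9
  [12] .##.. => .  t=0,i=6
  [11] .#.## => #  t=0,i=12
  [10] .#.#. => .  t=0,i=10
  [9] .#..# => #  t=1,i=0
  [8] .#... => .  t=0,i=1
  [7] ..### => #  t=1,i=2
  [6] ..##. => .  t=0,i=5
  [5] ..#.# => #  t=0,i=9
  [4] ..#.. => .  t=0,i=0
  [3] ...## => #  t=0,i=4
  [2] ...#. => #  t=2,i=15
  [1] ....# => #  t=0,i=3
  [0] ..... => .  t=3,i=5
  bits 00101000111001110100101010101110 = 686246574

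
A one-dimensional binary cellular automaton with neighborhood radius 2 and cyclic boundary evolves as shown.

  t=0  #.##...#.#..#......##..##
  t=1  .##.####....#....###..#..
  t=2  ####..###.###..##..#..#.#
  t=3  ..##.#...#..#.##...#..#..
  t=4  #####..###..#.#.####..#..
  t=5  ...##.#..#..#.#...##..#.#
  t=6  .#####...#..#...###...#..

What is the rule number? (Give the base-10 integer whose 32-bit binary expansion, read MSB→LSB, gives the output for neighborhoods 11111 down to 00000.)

1567236222

  nb #####: next=.  (t=2,i=1, bit31=0)
  nb ####.: next=#  (t=1,i=6, bit30=1)
  nb ###.#: next=.  (t=0,i=0, bit29=0)
  nb ###..: next=#  (t=1,i=7, bit28=1)
  nb ##.##: next=#  (t=0,i=1, bit27=1)
  nb ##.#.: next=#  (t=3,i=4, bit26=1)
  nb ##..#: next=.  (t=0,i=21, bit25=0)
  nb ##...: next=#  (t=0,i=4, bit24=1)
  nb #.###: next=.  (t=1,i=4, bit23=0)
  nb #.##.: next=#  (t=0,i=2, bit22=1)
  nb #.#.#: next=#  (t=4,i=14, bit21=1)
  nb #.#..: next=.  (t=0,i=9, bit20=0)
  nb #..##: next=#  (t=0,i=22, bit19=1)
  nb #..#.: next=.  (t=0,i=11, bit18=0)
  nb #...#: next=#  (t=0,i=5, bit17=1)
  nb #....: next=.  (t=0,i=14, bit16=0)
  nb .####: next=.  (t=1,i=5, bit15=0)
  nb .###.: next=.  (t=0,i=24, bit14=0)
  nb .##.#: next=#  (t=1,i=2, bit13=1)
  nb .##..: next=.  (t=0,i=3, bit12=0)
  nb .#.##: next=.  (t=2,i=23, bit11=0)
  nb .#.#.: next=.  (t=0,i=8, bit10=0)
  nb .#..#: next=.  (t=0,i=10, bit9=0)
  nb .#...: next=.  (t=0,i=13, bit8=0)
  nb ..###: next=.  (t=0,i=23, bit7=0)
  nb ..##.: next=#  (t=0,i=19, bit6=1)
  nb ..#.#: next=#  (t=0,i=7, bit5=1)
  nb ..#..: next=#  (t=0,i=12, bit4=1)
  nb ...##: next=#  (t=0,i=18, bit3=1)
  nb ...#.: next=#  (t=0,i=6, bit2=1)
  nb ....#: next=#  (t=0,i=17, bit1=1)
  nb .....: next=.  (t=0,i=15, bit0=0)
  bits 01011101011010100010000001111110 = 1567236222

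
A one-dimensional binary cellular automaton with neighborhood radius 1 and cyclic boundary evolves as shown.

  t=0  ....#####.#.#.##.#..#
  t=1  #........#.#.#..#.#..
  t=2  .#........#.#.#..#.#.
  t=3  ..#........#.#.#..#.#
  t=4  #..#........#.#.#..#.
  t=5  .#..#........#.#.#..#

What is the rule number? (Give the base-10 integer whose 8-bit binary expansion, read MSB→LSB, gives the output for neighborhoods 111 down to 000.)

48

  nb ###: next=.  (t=0,i=5, bit7=0)
  nb ##.: next=.  (t=0,i=8, bit6=0)
  nb #.#: next=#  (t=0,i=9, bit5=1)
  nb #..: next=#  (t=0,i=0, bit4=1)
  nb .##: next=.  (t=0,i=4, bit3=0)
  nb .#.: next=.  (t=0,i=10, bit2=0)
  nb ..#: next=.  (t=0,i=3, bit1=0)
  nb ...: next=.  (t=0,i=1, bit0=0)
  bits 00110000 = 48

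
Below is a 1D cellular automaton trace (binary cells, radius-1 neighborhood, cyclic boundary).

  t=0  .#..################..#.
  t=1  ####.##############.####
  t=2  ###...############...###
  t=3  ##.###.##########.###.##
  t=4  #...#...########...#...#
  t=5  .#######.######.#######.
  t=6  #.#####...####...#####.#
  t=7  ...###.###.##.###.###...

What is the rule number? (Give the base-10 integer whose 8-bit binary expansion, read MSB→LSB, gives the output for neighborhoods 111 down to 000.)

  [7] ### => #  t=0,i=5
  [6] ##. => .  t=0,i=19
  [5] #.# => .  t=1,i=4
  [4] #.. => #  t=0,i=2
  [3] .## => .  t=0,i=4
  [2] .#. => #  t=0,i=1
  [1] ..# => #  t=0,i=0
  [0] ... => #  t=2,i=4
  bits 10010111 = 151

151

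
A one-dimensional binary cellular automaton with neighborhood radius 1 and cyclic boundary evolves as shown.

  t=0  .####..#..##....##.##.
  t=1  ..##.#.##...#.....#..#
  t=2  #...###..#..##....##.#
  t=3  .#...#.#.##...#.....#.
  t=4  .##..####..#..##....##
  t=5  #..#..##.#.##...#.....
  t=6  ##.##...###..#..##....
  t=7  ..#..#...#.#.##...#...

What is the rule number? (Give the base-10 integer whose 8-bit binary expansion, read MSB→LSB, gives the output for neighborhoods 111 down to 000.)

180

  ### -> #   bit 7 = 1  t=0,i=2
  ##. -> .   bit 6 = 0  t=0,i=4
  #.# -> #   bit 5 = 1  t=0,i=18
  #.. -> #   bit 4 = 1  t=0,i=5
  .## -> .   bit 3 = 0  t=0,i=1
  .#. -> #   bit 2 = 1  t=0,i=7
  ..# -> .   bit 1 = 0  t=0,i=0
  ... -> .   bit 0 = 0  t=0,i=13
  bits 10110100 = 180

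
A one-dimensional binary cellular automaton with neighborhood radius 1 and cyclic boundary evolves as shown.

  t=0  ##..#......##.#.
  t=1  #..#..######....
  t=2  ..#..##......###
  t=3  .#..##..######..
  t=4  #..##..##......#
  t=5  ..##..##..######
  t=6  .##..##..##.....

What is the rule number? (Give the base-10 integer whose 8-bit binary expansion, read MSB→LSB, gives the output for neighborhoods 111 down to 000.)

11

  [7] ### => .  t=1,i=7
  [6] ##. => .  t=0,i=1
  [5] #.# => .  t=0,i=13
  [4] #.. => .  t=0,i=2
  [3] .## => #  t=0,i=0
  [2] .#. => .  t=0,i=4
  [1] ..# => #  t=0,i=3
  [0] ... => #  t=0,i=6
  bits 00001011 = 11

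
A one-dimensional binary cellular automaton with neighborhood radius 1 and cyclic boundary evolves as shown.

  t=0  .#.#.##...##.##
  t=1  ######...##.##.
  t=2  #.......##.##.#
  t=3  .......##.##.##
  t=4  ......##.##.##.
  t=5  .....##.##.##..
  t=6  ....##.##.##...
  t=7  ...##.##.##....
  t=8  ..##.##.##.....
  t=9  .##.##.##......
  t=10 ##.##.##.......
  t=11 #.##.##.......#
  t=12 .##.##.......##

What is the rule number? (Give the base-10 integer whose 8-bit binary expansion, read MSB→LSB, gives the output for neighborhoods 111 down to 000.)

46

  nb ###: next=.  (t=1,i=1, bit7=0)
  nb ##.: next=.  (t=0,i=6, bit6=0)
  nb #.#: next=#  (t=0,i=0, bit5=1)
  nb #..: next=.  (t=0,i=7, bit4=0)
  nb .##: next=#  (t=0,i=5, bit3=1)
  nb .#.: next=#  (t=0,i=1, bit2=1)
  nb ..#: next=#  (t=0,i=9, bit1=1)
  nb ...: next=.  (t=0,i=8, bit0=0)
  bits 00101110 = 46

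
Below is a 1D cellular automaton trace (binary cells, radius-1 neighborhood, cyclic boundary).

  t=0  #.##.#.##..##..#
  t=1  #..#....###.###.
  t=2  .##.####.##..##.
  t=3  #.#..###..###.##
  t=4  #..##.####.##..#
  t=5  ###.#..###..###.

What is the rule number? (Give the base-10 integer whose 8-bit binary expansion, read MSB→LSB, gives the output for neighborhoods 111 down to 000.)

211

  [7] ### => #  t=1,i=9
  [6] ##. => #  t=0,i=0
  [5] #.# => .  t=0,i=1
  [4] #.. => #  t=0,i=9
  [3] .## => .  t=0,i=2
  [2] .#. => .  t=0,i=5
  [1] ..# => #  t=0,i=10
  [0] ... => #  t=1,i=5
  bits 11010011 = 211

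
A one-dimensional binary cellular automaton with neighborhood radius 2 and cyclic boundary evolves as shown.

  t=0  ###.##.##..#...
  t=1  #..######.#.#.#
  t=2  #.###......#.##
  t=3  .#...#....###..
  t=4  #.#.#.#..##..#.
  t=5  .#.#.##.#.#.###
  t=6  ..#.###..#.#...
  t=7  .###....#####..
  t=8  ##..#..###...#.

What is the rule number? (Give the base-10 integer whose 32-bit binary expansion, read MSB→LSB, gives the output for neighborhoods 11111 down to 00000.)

  nb #####: next=.  (t=1,i=5, bit31=0)
  nb ####.: next=.  (t=1,i=7, bit30=0)
  nb ###.#: next=.  (t=0,i=2, bit29=0)
  nb ###..: next=.  (t=2,i=4, bit28=0)
  nb ##.##: next=#  (t=0,i=3, bit27=1)
  nb ##.#.: next=.  (t=1,i=9, bit26=0)
  nb ##..#: next=.  (t=0,i=9, bit25=0)
  nb ##...: next=#  (t=2,i=5, bit24=1)
  nb #.###: next=.  (t=2,i=2, bit23=0)
  nb #.##.: next=#  (t=0,i=4, bit22=1)
  nb #.#.#: next=.  (t=1,i=10, bit21=0)
  nb #.#..: next=#  (t=4,i=6, bit20=1)
  nb #..##: next=#  (t=1,i=2, bit19=1)
  nb #..#.: next=#  (t=0,i=10, bit18=1)
  nb #...#: next=.  (t=0,i=13, bit17=0)
  nb #....: next=.  (t=2,i=6, bit16=0)
  nb .####: next=#  (t=1,i=4, bit15=1)
  nb .###.: next=.  (t=0,i=1, bit14=0)
  nb .##.#: next=#  (t=0,i=5, bit13=1)
  nb .##..: next=#  (t=0,i=8, bit12=1)
  nb .#.##: next=#  (t=1,i=13, bit11=1)
  nb .#.#.: next=#  (t=1,i=11, bit10=1)
  nb .#..#: next=.  (t=4,i=7, bit9=0)
  nb .#...: next=#  (t=0,i=12, bit8=1)
  nb ..###: next=#  (t=0,i=0, bit7=1)
  nb ..##.: next=.  (t=4,i=9, bit6=0)
  nb ..#.#: next=#  (t=2,i=11, bit5=1)
  nb ..#..: next=.  (t=0,i=11, bit4=0)
  nb ...##: next=#  (t=0,i=14, bit3=1)
  nb ...#.: next=#  (t=2,i=10, bit2=1)
  nb ....#: next=.  (t=2,i=9, bit1=0)
  nb .....: next=.  (t=2,i=7, bit0=0)
  bits 00001001010111001011110110101100 = 157072812

157072812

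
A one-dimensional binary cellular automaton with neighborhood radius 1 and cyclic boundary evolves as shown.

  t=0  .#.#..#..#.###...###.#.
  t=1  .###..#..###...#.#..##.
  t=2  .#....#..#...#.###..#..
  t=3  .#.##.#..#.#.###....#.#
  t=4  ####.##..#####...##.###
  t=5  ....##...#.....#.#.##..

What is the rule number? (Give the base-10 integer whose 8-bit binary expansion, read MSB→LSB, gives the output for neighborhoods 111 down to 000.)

  ### -> .   bit 7 = 0  t=0,i=12
  ##. -> .   bit 6 = 0  t=0,i=13
  #.# -> #   bit 5 = 1  t=0,i=2
  #.. -> .   bit 4 = 0  t=0,i=4
  .## -> #   bit 3 = 1  t=0,i=11
  .#. -> #   bit 2 = 1  t=0,i=1
  ..# -> .   bit 1 = 0  t=0,i=0
  ... -> #   bit 0 = 1  t=0,i=15
  bits 00101101 = 45

45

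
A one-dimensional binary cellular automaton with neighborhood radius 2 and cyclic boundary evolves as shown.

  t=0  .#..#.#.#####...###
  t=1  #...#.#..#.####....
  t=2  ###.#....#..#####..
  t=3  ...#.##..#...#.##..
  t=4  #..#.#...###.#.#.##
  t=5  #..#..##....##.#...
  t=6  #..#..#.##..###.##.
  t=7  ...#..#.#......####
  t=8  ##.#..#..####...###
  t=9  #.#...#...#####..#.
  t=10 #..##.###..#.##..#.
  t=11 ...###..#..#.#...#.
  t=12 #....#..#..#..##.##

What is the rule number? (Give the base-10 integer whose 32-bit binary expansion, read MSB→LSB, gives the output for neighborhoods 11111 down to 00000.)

  nb #####: next=.  (t=0,i=10, bit31=0)
  nb ####.: next=#  (t=0,i=11, bit30=1)
  nb ###.#: next=.  (t=0,i=18, bit29=0)
  nb ###..: next=#  (t=0,i=12, bit28=1)
  nb ##.##: next=#  (t=6,i=15, bit27=1)
  nb ##.#.: next=#  (t=0,i=0, bit26=1)
  nb ##..#: next=.  (t=2,i=17, bit25=0)
  nb ##...: next=#  (t=0,i=13, bit24=1)
  nb #.###: next=.  (t=0,i=8, bit23=0)
  nb #.##.: next=#  (t=3,i=5, bit22=1)
  nb #.#.#: next=#  (t=0,i=6, bit21=1)
  nb #.#..: next=.  (t=0,i=1, bit20=0)
  nb #..##: next=.  (t=2,i=11, bit19=0)
  nb #..#.: next=.  (t=0,i=3, bit18=0)
  nb #...#: next=#  (t=0,i=14, bit17=1)
  nb #....: next=#  (t=1,i=16, bit16=1)
  nb .####: next=#  (t=0,i=9, bit15=1)
  nb .###.: next=.  (t=0,i=17, bit14=0)
  nb .##.#: next=#  (t=5,i=13, bit13=1)
  nb .##..: next=.  (t=3,i=6, bit12=0)
  nb .#.##: next=.  (t=0,i=7, bit11=0)
  nb .#.#.: next=.  (t=0,i=5, bit10=0)
  nb .#..#: next=.  (t=0,i=2, bit9=0)
  nb .#...: next=#  (t=1,i=1, bit8=1)
  nb ..###: next=.  (t=0,i=16, bit7=0)
  nb ..##.: next=#  (t=5,i=6, bit6=1)
  nb ..#.#: next=#  (t=0,i=4, bit5=1)
  nb ..#..: next=#  (t=1,i=0, bit4=1)
  nb ...##: next=.  (t=0,i=15, bit3=0)
  nb ...#.: next=.  (t=1,i=3, bit2=0)
  nb ....#: next=.  (t=1,i=17, bit1=0)
  nb .....: next=#  (t=3,i=0, bit0=1)
  bits 01011101011000111010000101110001 = 1566810481

1566810481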